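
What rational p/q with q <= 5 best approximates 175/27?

13/2

Expand x = 175/27 as a continued fraction with the Euclidean algorithm:
  175 = 6*27 + 13, so a_0 = 6.
  27 = 2*13 + 1, so a_1 = 2.
  13 = 13*1 + 0, so a_2 = 13.
so x = [6; 2, 13].
Convergents (p_i = a_i*p_{i-1} + p_{i-2}, q_i = a_i*q_{i-1} + q_{i-2} with p_{-2}=0, p_{-1}=1, q_{-2}=1, q_{-1}=0), until the denominator exceeds 5:
  i=0: a_0=6, p_0 = 6*1 + 0 = 6, q_0 = 6*0 + 1 = 1.
  i=1: a_1=2, p_1 = 2*6 + 1 = 13, q_1 = 2*1 + 0 = 2.
  i=2: a_2=13, p_2 = 13*13 + 6 = 175, q_2 = 13*2 + 1 = 27.
q_2 = 27 > 5, so the last convergent with denominator <= 5 is p_1/q_1 = 13/2.
The closest fraction with denominator <= 5 is either p_1/q_1 or the intermediate fraction (k*p_1 + p_0)/(k*q_1 + q_0) with the largest k >= 1 whose denominator stays <= 5; these approach x as k grows, and every other convergent or intermediate fraction in range is farther away.
Largest k: floor((5 - q_0)/q_1) = floor((5 - 1)/2) = 2.
That gives (2*13 + 6)/(2*2 + 1) = 32/5.
Compare the errors: |x - 13/2| = |175*2 - 13*27|/(27*2) = 1/54, and |x - 32/5| = |175*5 - 32*27|/(27*5) = 11/135.
Cross-multiplying, 1*135 = 135 < 594 = 11*54, so 1/54 is smaller: the convergent 13/2 is closer to x than 32/5.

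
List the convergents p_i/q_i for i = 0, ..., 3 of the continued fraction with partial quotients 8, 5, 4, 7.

Using the convergent recurrence p_i = a_i*p_{i-1} + p_{i-2}, q_i = a_i*q_{i-1} + q_{i-2} with p_{-2}=0, p_{-1}=1, q_{-2}=1, q_{-1}=0:
  i=0: a_0=8, p_0 = 8*1 + 0 = 8, q_0 = 8*0 + 1 = 1.
  i=1: a_1=5, p_1 = 5*8 + 1 = 41, q_1 = 5*1 + 0 = 5.
  i=2: a_2=4, p_2 = 4*41 + 8 = 172, q_2 = 4*5 + 1 = 21.
  i=3: a_3=7, p_3 = 7*172 + 41 = 1245, q_3 = 7*21 + 5 = 152.

8/1, 41/5, 172/21, 1245/152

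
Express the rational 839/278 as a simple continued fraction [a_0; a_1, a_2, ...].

Run the Euclidean algorithm on 839 and 278; the successive quotients are the partial quotients a_0, a_1, ... (each step inverts the fractional part left over by the previous one):
  839 = 3*278 + 5, so a_0 = 3.
  278 = 55*5 + 3, so a_1 = 55.
  5 = 1*3 + 2, so a_2 = 1.
  3 = 1*2 + 1, so a_3 = 1.
  2 = 2*1 + 0, so a_4 = 2.
The remainder reaches 0 after 5 divisions, so the expansion has 5 partial quotients, read off in order.

[3; 55, 1, 1, 2]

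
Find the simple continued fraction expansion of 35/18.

[1; 1, 17]

Run the Euclidean algorithm on 35 and 18; the successive quotients are the partial quotients a_0, a_1, ... (each step inverts the fractional part left over by the previous one):
  35 = 1*18 + 17, so a_0 = 1.
  18 = 1*17 + 1, so a_1 = 1.
  17 = 17*1 + 0, so a_2 = 17.
The remainder reaches 0 after 3 divisions, so the expansion has 3 partial quotients, read off in order.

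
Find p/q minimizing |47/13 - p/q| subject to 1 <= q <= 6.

18/5

Expand x = 47/13 as a continued fraction with the Euclidean algorithm:
  47 = 3*13 + 8, so a_0 = 3.
  13 = 1*8 + 5, so a_1 = 1.
  8 = 1*5 + 3, so a_2 = 1.
  5 = 1*3 + 2, so a_3 = 1.
  3 = 1*2 + 1, so a_4 = 1.
  2 = 2*1 + 0, so a_5 = 2.
so x = [3; 1, 1, 1, 1, 2].
Convergents (p_i = a_i*p_{i-1} + p_{i-2}, q_i = a_i*q_{i-1} + q_{i-2} with p_{-2}=0, p_{-1}=1, q_{-2}=1, q_{-1}=0), until the denominator exceeds 6:
  i=0: a_0=3, p_0 = 3*1 + 0 = 3, q_0 = 3*0 + 1 = 1.
  i=1: a_1=1, p_1 = 1*3 + 1 = 4, q_1 = 1*1 + 0 = 1.
  i=2: a_2=1, p_2 = 1*4 + 3 = 7, q_2 = 1*1 + 1 = 2.
  i=3: a_3=1, p_3 = 1*7 + 4 = 11, q_3 = 1*2 + 1 = 3.
  i=4: a_4=1, p_4 = 1*11 + 7 = 18, q_4 = 1*3 + 2 = 5.
  i=5: a_5=2, p_5 = 2*18 + 11 = 47, q_5 = 2*5 + 3 = 13.
q_5 = 13 > 6, so the last convergent with denominator <= 6 is p_4/q_4 = 18/5.
The closest fraction with denominator <= 6 is either p_4/q_4 or the intermediate fraction (k*p_4 + p_3)/(k*q_4 + q_3) with the largest k >= 1 whose denominator stays <= 6; these approach x as k grows, and every other convergent or intermediate fraction in range is farther away.
Largest k: floor((6 - q_3)/q_4) = floor((6 - 3)/5) = 0.
Since k = 0, no intermediate fraction beyond p_4/q_4 has denominator <= 6, so the convergent 18/5 is the closest (its error is |47*5 - 18*13|/(13*5) = 1/65).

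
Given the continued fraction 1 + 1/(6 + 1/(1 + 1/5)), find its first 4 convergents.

1/1, 7/6, 8/7, 47/41

Using the convergent recurrence p_i = a_i*p_{i-1} + p_{i-2}, q_i = a_i*q_{i-1} + q_{i-2} with p_{-2}=0, p_{-1}=1, q_{-2}=1, q_{-1}=0:
  i=0: a_0=1, p_0 = 1*1 + 0 = 1, q_0 = 1*0 + 1 = 1.
  i=1: a_1=6, p_1 = 6*1 + 1 = 7, q_1 = 6*1 + 0 = 6.
  i=2: a_2=1, p_2 = 1*7 + 1 = 8, q_2 = 1*6 + 1 = 7.
  i=3: a_3=5, p_3 = 5*8 + 7 = 47, q_3 = 5*7 + 6 = 41.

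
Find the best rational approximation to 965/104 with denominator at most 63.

Expand x = 965/104 as a continued fraction with the Euclidean algorithm:
  965 = 9*104 + 29, so a_0 = 9.
  104 = 3*29 + 17, so a_1 = 3.
  29 = 1*17 + 12, so a_2 = 1.
  17 = 1*12 + 5, so a_3 = 1.
  12 = 2*5 + 2, so a_4 = 2.
  5 = 2*2 + 1, so a_5 = 2.
  2 = 2*1 + 0, so a_6 = 2.
so x = [9; 3, 1, 1, 2, 2, 2].
Convergents (p_i = a_i*p_{i-1} + p_{i-2}, q_i = a_i*q_{i-1} + q_{i-2} with p_{-2}=0, p_{-1}=1, q_{-2}=1, q_{-1}=0), until the denominator exceeds 63:
  i=0: a_0=9, p_0 = 9*1 + 0 = 9, q_0 = 9*0 + 1 = 1.
  i=1: a_1=3, p_1 = 3*9 + 1 = 28, q_1 = 3*1 + 0 = 3.
  i=2: a_2=1, p_2 = 1*28 + 9 = 37, q_2 = 1*3 + 1 = 4.
  i=3: a_3=1, p_3 = 1*37 + 28 = 65, q_3 = 1*4 + 3 = 7.
  i=4: a_4=2, p_4 = 2*65 + 37 = 167, q_4 = 2*7 + 4 = 18.
  i=5: a_5=2, p_5 = 2*167 + 65 = 399, q_5 = 2*18 + 7 = 43.
  i=6: a_6=2, p_6 = 2*399 + 167 = 965, q_6 = 2*43 + 18 = 104.
q_6 = 104 > 63, so the last convergent with denominator <= 63 is p_5/q_5 = 399/43.
The closest fraction with denominator <= 63 is either p_5/q_5 or the intermediate fraction (k*p_5 + p_4)/(k*q_5 + q_4) with the largest k >= 1 whose denominator stays <= 63; these approach x as k grows, and every other convergent or intermediate fraction in range is farther away.
Largest k: floor((63 - q_4)/q_5) = floor((63 - 18)/43) = 1.
That gives (1*399 + 167)/(1*43 + 18) = 566/61.
Compare the errors: |x - 399/43| = |965*43 - 399*104|/(104*43) = 1/4472, and |x - 566/61| = |965*61 - 566*104|/(104*61) = 1/6344.
Cross-multiplying, 1*4472 = 4472 < 6344 = 1*6344, so 1/6344 is smaller: the intermediate fraction 566/61 is closer to x than 399/43.

566/61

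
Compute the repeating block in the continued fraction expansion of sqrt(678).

[26; (26, 52)]

Write x_i = (sqrt(678) + m_i)/d_i with (m_0, d_0) = (0, 1). a_0 = floor(sqrt(678)) = 26, since 26^2 = 676 <= 678 < 729 = 27^2.
Iterate m_{i+1} = d_i*a_i - m_i, d_{i+1} = (678 - m_{i+1}^2)/d_i, a_{i+1} = floor((a_0 + m_{i+1})/d_{i+1}):
  m_1 = 1*26 - 0 = 26, d_1 = (678 - 26^2)/1 = 2/1 = 2, a_1 = floor((26 + 26)/2) = 26.
  m_2 = 2*26 - 26 = 26, d_2 = (678 - 26^2)/2 = 2/2 = 1, a_2 = floor((26 + 26)/1) = 52.
  m_3 = 1*52 - 26 = 26, d_3 = (678 - 26^2)/1 = 2/1 = 2: (m_3, d_3) = (m_1, d_1) = (26, 2), so from here the quotients repeat a_1, a_2; the period length is 2.
Hence the expansion of sqrt(678) is a_0 = 26 followed by the repeating block 26, 52 (period 2).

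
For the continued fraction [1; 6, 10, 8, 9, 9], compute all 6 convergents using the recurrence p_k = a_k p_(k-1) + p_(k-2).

Using the convergent recurrence p_i = a_i*p_{i-1} + p_{i-2}, q_i = a_i*q_{i-1} + q_{i-2} with p_{-2}=0, p_{-1}=1, q_{-2}=1, q_{-1}=0:
  i=0: a_0=1, p_0 = 1*1 + 0 = 1, q_0 = 1*0 + 1 = 1.
  i=1: a_1=6, p_1 = 6*1 + 1 = 7, q_1 = 6*1 + 0 = 6.
  i=2: a_2=10, p_2 = 10*7 + 1 = 71, q_2 = 10*6 + 1 = 61.
  i=3: a_3=8, p_3 = 8*71 + 7 = 575, q_3 = 8*61 + 6 = 494.
  i=4: a_4=9, p_4 = 9*575 + 71 = 5246, q_4 = 9*494 + 61 = 4507.
  i=5: a_5=9, p_5 = 9*5246 + 575 = 47789, q_5 = 9*4507 + 494 = 41057.

1/1, 7/6, 71/61, 575/494, 5246/4507, 47789/41057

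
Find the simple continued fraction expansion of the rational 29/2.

[14; 2]

Run the Euclidean algorithm on 29 and 2; the successive quotients are the partial quotients a_0, a_1, ... (each step inverts the fractional part left over by the previous one):
  29 = 14*2 + 1, so a_0 = 14.
  2 = 2*1 + 0, so a_1 = 2.
The remainder reaches 0 after 2 divisions, so the expansion has 2 partial quotients, read off in order.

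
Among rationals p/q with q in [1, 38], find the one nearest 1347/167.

121/15

Expand x = 1347/167 as a continued fraction with the Euclidean algorithm:
  1347 = 8*167 + 11, so a_0 = 8.
  167 = 15*11 + 2, so a_1 = 15.
  11 = 5*2 + 1, so a_2 = 5.
  2 = 2*1 + 0, so a_3 = 2.
so x = [8; 15, 5, 2].
Convergents (p_i = a_i*p_{i-1} + p_{i-2}, q_i = a_i*q_{i-1} + q_{i-2} with p_{-2}=0, p_{-1}=1, q_{-2}=1, q_{-1}=0), until the denominator exceeds 38:
  i=0: a_0=8, p_0 = 8*1 + 0 = 8, q_0 = 8*0 + 1 = 1.
  i=1: a_1=15, p_1 = 15*8 + 1 = 121, q_1 = 15*1 + 0 = 15.
  i=2: a_2=5, p_2 = 5*121 + 8 = 613, q_2 = 5*15 + 1 = 76.
q_2 = 76 > 38, so the last convergent with denominator <= 38 is p_1/q_1 = 121/15.
The closest fraction with denominator <= 38 is either p_1/q_1 or the intermediate fraction (k*p_1 + p_0)/(k*q_1 + q_0) with the largest k >= 1 whose denominator stays <= 38; these approach x as k grows, and every other convergent or intermediate fraction in range is farther away.
Largest k: floor((38 - q_0)/q_1) = floor((38 - 1)/15) = 2.
That gives (2*121 + 8)/(2*15 + 1) = 250/31.
Compare the errors: |x - 121/15| = |1347*15 - 121*167|/(167*15) = 2/2505, and |x - 250/31| = |1347*31 - 250*167|/(167*31) = 7/5177.
Cross-multiplying, 2*5177 = 10354 < 17535 = 7*2505, so 2/2505 is smaller: the convergent 121/15 is closer to x than 250/31.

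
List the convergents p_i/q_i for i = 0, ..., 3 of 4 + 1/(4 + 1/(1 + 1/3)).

Using the convergent recurrence p_i = a_i*p_{i-1} + p_{i-2}, q_i = a_i*q_{i-1} + q_{i-2} with p_{-2}=0, p_{-1}=1, q_{-2}=1, q_{-1}=0:
  i=0: a_0=4, p_0 = 4*1 + 0 = 4, q_0 = 4*0 + 1 = 1.
  i=1: a_1=4, p_1 = 4*4 + 1 = 17, q_1 = 4*1 + 0 = 4.
  i=2: a_2=1, p_2 = 1*17 + 4 = 21, q_2 = 1*4 + 1 = 5.
  i=3: a_3=3, p_3 = 3*21 + 17 = 80, q_3 = 3*5 + 4 = 19.

4/1, 17/4, 21/5, 80/19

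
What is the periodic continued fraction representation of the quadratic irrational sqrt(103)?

[10; (6, 1, 2, 1, 1, 9, 1, 1, 2, 1, 6, 20)]

Write x_i = (sqrt(103) + m_i)/d_i with (m_0, d_0) = (0, 1). a_0 = floor(sqrt(103)) = 10, since 10^2 = 100 <= 103 < 121 = 11^2.
Iterate m_{i+1} = d_i*a_i - m_i, d_{i+1} = (103 - m_{i+1}^2)/d_i, a_{i+1} = floor((a_0 + m_{i+1})/d_{i+1}):
  m_1 = 1*10 - 0 = 10, d_1 = (103 - 10^2)/1 = 3/1 = 3, a_1 = floor((10 + 10)/3) = 6.
  m_2 = 3*6 - 10 = 8, d_2 = (103 - 8^2)/3 = 39/3 = 13, a_2 = floor((10 + 8)/13) = 1.
  m_3 = 13*1 - 8 = 5, d_3 = (103 - 5^2)/13 = 78/13 = 6, a_3 = floor((10 + 5)/6) = 2.
  m_4 = 6*2 - 5 = 7, d_4 = (103 - 7^2)/6 = 54/6 = 9, a_4 = floor((10 + 7)/9) = 1.
  m_5 = 9*1 - 7 = 2, d_5 = (103 - 2^2)/9 = 99/9 = 11, a_5 = floor((10 + 2)/11) = 1.
  m_6 = 11*1 - 2 = 9, d_6 = (103 - 9^2)/11 = 22/11 = 2, a_6 = floor((10 + 9)/2) = 9.
  m_7 = 2*9 - 9 = 9, d_7 = (103 - 9^2)/2 = 22/2 = 11, a_7 = floor((10 + 9)/11) = 1.
  m_8 = 11*1 - 9 = 2, d_8 = (103 - 2^2)/11 = 99/11 = 9, a_8 = floor((10 + 2)/9) = 1.
  m_9 = 9*1 - 2 = 7, d_9 = (103 - 7^2)/9 = 54/9 = 6, a_9 = floor((10 + 7)/6) = 2.
  m_10 = 6*2 - 7 = 5, d_10 = (103 - 5^2)/6 = 78/6 = 13, a_10 = floor((10 + 5)/13) = 1.
  m_11 = 13*1 - 5 = 8, d_11 = (103 - 8^2)/13 = 39/13 = 3, a_11 = floor((10 + 8)/3) = 6.
  m_12 = 3*6 - 8 = 10, d_12 = (103 - 10^2)/3 = 3/3 = 1, a_12 = floor((10 + 10)/1) = 20.
  m_13 = 1*20 - 10 = 10, d_13 = (103 - 10^2)/1 = 3/1 = 3: (m_13, d_13) = (m_1, d_1) = (10, 3), so from here the quotients repeat a_1, ..., a_12; the period length is 12.
Hence the expansion of sqrt(103) is a_0 = 10 followed by the repeating block 6, 1, 2, 1, 1, 9, 1, 1, 2, 1, 6, 20 (period 12).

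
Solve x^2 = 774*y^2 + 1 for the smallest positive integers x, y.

(x, y) = (10405, 374)

First expand sqrt(774) as a continued fraction. With x_i = (sqrt(774) + m_i)/d_i and (m_0, d_0) = (0, 1): a_0 = floor(sqrt(774)) = 27, since 27^2 = 729 <= 774 < 784 = 28^2.
Iterate m_{i+1} = d_i*a_i - m_i, d_{i+1} = (774 - m_{i+1}^2)/d_i, a_{i+1} = floor((a_0 + m_{i+1})/d_{i+1}):
  m_1 = 1*27 - 0 = 27, d_1 = (774 - 27^2)/1 = 45/1 = 45, a_1 = floor((27 + 27)/45) = 1.
  m_2 = 45*1 - 27 = 18, d_2 = (774 - 18^2)/45 = 450/45 = 10, a_2 = floor((27 + 18)/10) = 4.
  m_3 = 10*4 - 18 = 22, d_3 = (774 - 22^2)/10 = 290/10 = 29, a_3 = floor((27 + 22)/29) = 1.
  m_4 = 29*1 - 22 = 7, d_4 = (774 - 7^2)/29 = 725/29 = 25, a_4 = floor((27 + 7)/25) = 1.
  m_5 = 25*1 - 7 = 18, d_5 = (774 - 18^2)/25 = 450/25 = 18, a_5 = floor((27 + 18)/18) = 2.
  m_6 = 18*2 - 18 = 18, d_6 = (774 - 18^2)/18 = 450/18 = 25, a_6 = floor((27 + 18)/25) = 1.
  m_7 = 25*1 - 18 = 7, d_7 = (774 - 7^2)/25 = 725/25 = 29, a_7 = floor((27 + 7)/29) = 1.
  m_8 = 29*1 - 7 = 22, d_8 = (774 - 22^2)/29 = 290/29 = 10, a_8 = floor((27 + 22)/10) = 4.
  m_9 = 10*4 - 22 = 18, d_9 = (774 - 18^2)/10 = 450/10 = 45, a_9 = floor((27 + 18)/45) = 1.
  m_10 = 45*1 - 18 = 27, d_10 = (774 - 27^2)/45 = 45/45 = 1, a_10 = floor((27 + 27)/1) = 54.
  m_11 = 1*54 - 27 = 27, d_11 = (774 - 27^2)/1 = 45/1 = 45: (m_11, d_11) = (m_1, d_1) = (27, 45), so from here the quotients repeat a_1, ..., a_10; the period length is 10.
So sqrt(774) = [27; (1, 4, 1, 1, 2, 1, 1, 4, 1, 54)] with period length k = 10.
k is even, so the fundamental solution of x^2 - 774y^2 = 1 is (p_{k-1}, q_{k-1}) = (p_9, q_9); compute convergents through index 9.
Convergents (p_i = a_i*p_{i-1} + p_{i-2}, q_i = a_i*q_{i-1} + q_{i-2} with p_{-2}=0, p_{-1}=1, q_{-2}=1, q_{-1}=0):
  i=0: a_0=27, p_0 = 27*1 + 0 = 27, q_0 = 27*0 + 1 = 1.
  i=1: a_1=1, p_1 = 1*27 + 1 = 28, q_1 = 1*1 + 0 = 1.
  i=2: a_2=4, p_2 = 4*28 + 27 = 139, q_2 = 4*1 + 1 = 5.
  i=3: a_3=1, p_3 = 1*139 + 28 = 167, q_3 = 1*5 + 1 = 6.
  i=4: a_4=1, p_4 = 1*167 + 139 = 306, q_4 = 1*6 + 5 = 11.
  i=5: a_5=2, p_5 = 2*306 + 167 = 779, q_5 = 2*11 + 6 = 28.
  i=6: a_6=1, p_6 = 1*779 + 306 = 1085, q_6 = 1*28 + 11 = 39.
  i=7: a_7=1, p_7 = 1*1085 + 779 = 1864, q_7 = 1*39 + 28 = 67.
  i=8: a_8=4, p_8 = 4*1864 + 1085 = 8541, q_8 = 4*67 + 39 = 307.
  i=9: a_9=1, p_9 = 1*8541 + 1864 = 10405, q_9 = 1*307 + 67 = 374.
Check: 10405^2 - 774*374^2 = 108264025 - 108264024 = 1, so (x, y) = (10405, 374) solves the equation, and by the theorem it is the least positive solution.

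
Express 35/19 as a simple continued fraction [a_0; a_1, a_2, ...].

[1; 1, 5, 3]

Run the Euclidean algorithm on 35 and 19; the successive quotients are the partial quotients a_0, a_1, ... (each step inverts the fractional part left over by the previous one):
  35 = 1*19 + 16, so a_0 = 1.
  19 = 1*16 + 3, so a_1 = 1.
  16 = 5*3 + 1, so a_2 = 5.
  3 = 3*1 + 0, so a_3 = 3.
The remainder reaches 0 after 4 divisions, so the expansion has 4 partial quotients, read off in order.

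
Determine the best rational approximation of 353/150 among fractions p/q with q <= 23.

Expand x = 353/150 as a continued fraction with the Euclidean algorithm:
  353 = 2*150 + 53, so a_0 = 2.
  150 = 2*53 + 44, so a_1 = 2.
  53 = 1*44 + 9, so a_2 = 1.
  44 = 4*9 + 8, so a_3 = 4.
  9 = 1*8 + 1, so a_4 = 1.
  8 = 8*1 + 0, so a_5 = 8.
so x = [2; 2, 1, 4, 1, 8].
Convergents (p_i = a_i*p_{i-1} + p_{i-2}, q_i = a_i*q_{i-1} + q_{i-2} with p_{-2}=0, p_{-1}=1, q_{-2}=1, q_{-1}=0), until the denominator exceeds 23:
  i=0: a_0=2, p_0 = 2*1 + 0 = 2, q_0 = 2*0 + 1 = 1.
  i=1: a_1=2, p_1 = 2*2 + 1 = 5, q_1 = 2*1 + 0 = 2.
  i=2: a_2=1, p_2 = 1*5 + 2 = 7, q_2 = 1*2 + 1 = 3.
  i=3: a_3=4, p_3 = 4*7 + 5 = 33, q_3 = 4*3 + 2 = 14.
  i=4: a_4=1, p_4 = 1*33 + 7 = 40, q_4 = 1*14 + 3 = 17.
  i=5: a_5=8, p_5 = 8*40 + 33 = 353, q_5 = 8*17 + 14 = 150.
q_5 = 150 > 23, so the last convergent with denominator <= 23 is p_4/q_4 = 40/17.
The closest fraction with denominator <= 23 is either p_4/q_4 or the intermediate fraction (k*p_4 + p_3)/(k*q_4 + q_3) with the largest k >= 1 whose denominator stays <= 23; these approach x as k grows, and every other convergent or intermediate fraction in range is farther away.
Largest k: floor((23 - q_3)/q_4) = floor((23 - 14)/17) = 0.
Since k = 0, no intermediate fraction beyond p_4/q_4 has denominator <= 23, so the convergent 40/17 is the closest (its error is |353*17 - 40*150|/(150*17) = 1/2550).

40/17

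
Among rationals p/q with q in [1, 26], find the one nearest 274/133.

35/17

Expand x = 274/133 as a continued fraction with the Euclidean algorithm:
  274 = 2*133 + 8, so a_0 = 2.
  133 = 16*8 + 5, so a_1 = 16.
  8 = 1*5 + 3, so a_2 = 1.
  5 = 1*3 + 2, so a_3 = 1.
  3 = 1*2 + 1, so a_4 = 1.
  2 = 2*1 + 0, so a_5 = 2.
so x = [2; 16, 1, 1, 1, 2].
Convergents (p_i = a_i*p_{i-1} + p_{i-2}, q_i = a_i*q_{i-1} + q_{i-2} with p_{-2}=0, p_{-1}=1, q_{-2}=1, q_{-1}=0), until the denominator exceeds 26:
  i=0: a_0=2, p_0 = 2*1 + 0 = 2, q_0 = 2*0 + 1 = 1.
  i=1: a_1=16, p_1 = 16*2 + 1 = 33, q_1 = 16*1 + 0 = 16.
  i=2: a_2=1, p_2 = 1*33 + 2 = 35, q_2 = 1*16 + 1 = 17.
  i=3: a_3=1, p_3 = 1*35 + 33 = 68, q_3 = 1*17 + 16 = 33.
q_3 = 33 > 26, so the last convergent with denominator <= 26 is p_2/q_2 = 35/17.
The closest fraction with denominator <= 26 is either p_2/q_2 or the intermediate fraction (k*p_2 + p_1)/(k*q_2 + q_1) with the largest k >= 1 whose denominator stays <= 26; these approach x as k grows, and every other convergent or intermediate fraction in range is farther away.
Largest k: floor((26 - q_1)/q_2) = floor((26 - 16)/17) = 0.
Since k = 0, no intermediate fraction beyond p_2/q_2 has denominator <= 26, so the convergent 35/17 is the closest (its error is |274*17 - 35*133|/(133*17) = 3/2261).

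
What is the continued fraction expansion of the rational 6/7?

Run the Euclidean algorithm on 6 and 7; the successive quotients are the partial quotients a_0, a_1, ... (each step inverts the fractional part left over by the previous one):
  6 = 0*7 + 6, so a_0 = 0.
  7 = 1*6 + 1, so a_1 = 1.
  6 = 6*1 + 0, so a_2 = 6.
The remainder reaches 0 after 3 divisions, so the expansion has 3 partial quotients, read off in order.

[0; 1, 6]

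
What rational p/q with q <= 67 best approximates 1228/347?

46/13

Expand x = 1228/347 as a continued fraction with the Euclidean algorithm:
  1228 = 3*347 + 187, so a_0 = 3.
  347 = 1*187 + 160, so a_1 = 1.
  187 = 1*160 + 27, so a_2 = 1.
  160 = 5*27 + 25, so a_3 = 5.
  27 = 1*25 + 2, so a_4 = 1.
  25 = 12*2 + 1, so a_5 = 12.
  2 = 2*1 + 0, so a_6 = 2.
so x = [3; 1, 1, 5, 1, 12, 2].
Convergents (p_i = a_i*p_{i-1} + p_{i-2}, q_i = a_i*q_{i-1} + q_{i-2} with p_{-2}=0, p_{-1}=1, q_{-2}=1, q_{-1}=0), until the denominator exceeds 67:
  i=0: a_0=3, p_0 = 3*1 + 0 = 3, q_0 = 3*0 + 1 = 1.
  i=1: a_1=1, p_1 = 1*3 + 1 = 4, q_1 = 1*1 + 0 = 1.
  i=2: a_2=1, p_2 = 1*4 + 3 = 7, q_2 = 1*1 + 1 = 2.
  i=3: a_3=5, p_3 = 5*7 + 4 = 39, q_3 = 5*2 + 1 = 11.
  i=4: a_4=1, p_4 = 1*39 + 7 = 46, q_4 = 1*11 + 2 = 13.
  i=5: a_5=12, p_5 = 12*46 + 39 = 591, q_5 = 12*13 + 11 = 167.
q_5 = 167 > 67, so the last convergent with denominator <= 67 is p_4/q_4 = 46/13.
The closest fraction with denominator <= 67 is either p_4/q_4 or the intermediate fraction (k*p_4 + p_3)/(k*q_4 + q_3) with the largest k >= 1 whose denominator stays <= 67; these approach x as k grows, and every other convergent or intermediate fraction in range is farther away.
Largest k: floor((67 - q_3)/q_4) = floor((67 - 11)/13) = 4.
That gives (4*46 + 39)/(4*13 + 11) = 223/63.
Compare the errors: |x - 46/13| = |1228*13 - 46*347|/(347*13) = 2/4511, and |x - 223/63| = |1228*63 - 223*347|/(347*63) = 17/21861.
Cross-multiplying, 2*21861 = 43722 < 76687 = 17*4511, so 2/4511 is smaller: the convergent 46/13 is closer to x than 223/63.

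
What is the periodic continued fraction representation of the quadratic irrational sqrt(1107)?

Write x_i = (sqrt(1107) + m_i)/d_i with (m_0, d_0) = (0, 1). a_0 = floor(sqrt(1107)) = 33, since 33^2 = 1089 <= 1107 < 1156 = 34^2.
Iterate m_{i+1} = d_i*a_i - m_i, d_{i+1} = (1107 - m_{i+1}^2)/d_i, a_{i+1} = floor((a_0 + m_{i+1})/d_{i+1}):
  m_1 = 1*33 - 0 = 33, d_1 = (1107 - 33^2)/1 = 18/1 = 18, a_1 = floor((33 + 33)/18) = 3.
  m_2 = 18*3 - 33 = 21, d_2 = (1107 - 21^2)/18 = 666/18 = 37, a_2 = floor((33 + 21)/37) = 1.
  m_3 = 37*1 - 21 = 16, d_3 = (1107 - 16^2)/37 = 851/37 = 23, a_3 = floor((33 + 16)/23) = 2.
  m_4 = 23*2 - 16 = 30, d_4 = (1107 - 30^2)/23 = 207/23 = 9, a_4 = floor((33 + 30)/9) = 7.
  m_5 = 9*7 - 30 = 33, d_5 = (1107 - 33^2)/9 = 18/9 = 2, a_5 = floor((33 + 33)/2) = 33.
  m_6 = 2*33 - 33 = 33, d_6 = (1107 - 33^2)/2 = 18/2 = 9, a_6 = floor((33 + 33)/9) = 7.
  m_7 = 9*7 - 33 = 30, d_7 = (1107 - 30^2)/9 = 207/9 = 23, a_7 = floor((33 + 30)/23) = 2.
  m_8 = 23*2 - 30 = 16, d_8 = (1107 - 16^2)/23 = 851/23 = 37, a_8 = floor((33 + 16)/37) = 1.
  m_9 = 37*1 - 16 = 21, d_9 = (1107 - 21^2)/37 = 666/37 = 18, a_9 = floor((33 + 21)/18) = 3.
  m_10 = 18*3 - 21 = 33, d_10 = (1107 - 33^2)/18 = 18/18 = 1, a_10 = floor((33 + 33)/1) = 66.
  m_11 = 1*66 - 33 = 33, d_11 = (1107 - 33^2)/1 = 18/1 = 18: (m_11, d_11) = (m_1, d_1) = (33, 18), so from here the quotients repeat a_1, ..., a_10; the period length is 10.
Hence the expansion of sqrt(1107) is a_0 = 33 followed by the repeating block 3, 1, 2, 7, 33, 7, 2, 1, 3, 66 (period 10).

[33; (3, 1, 2, 7, 33, 7, 2, 1, 3, 66)]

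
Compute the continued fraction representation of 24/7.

Run the Euclidean algorithm on 24 and 7; the successive quotients are the partial quotients a_0, a_1, ... (each step inverts the fractional part left over by the previous one):
  24 = 3*7 + 3, so a_0 = 3.
  7 = 2*3 + 1, so a_1 = 2.
  3 = 3*1 + 0, so a_2 = 3.
The remainder reaches 0 after 3 divisions, so the expansion has 3 partial quotients, read off in order.

[3; 2, 3]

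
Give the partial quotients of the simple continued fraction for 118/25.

Run the Euclidean algorithm on 118 and 25; the successive quotients are the partial quotients a_0, a_1, ... (each step inverts the fractional part left over by the previous one):
  118 = 4*25 + 18, so a_0 = 4.
  25 = 1*18 + 7, so a_1 = 1.
  18 = 2*7 + 4, so a_2 = 2.
  7 = 1*4 + 3, so a_3 = 1.
  4 = 1*3 + 1, so a_4 = 1.
  3 = 3*1 + 0, so a_5 = 3.
The remainder reaches 0 after 6 divisions, so the expansion has 6 partial quotients, read off in order.

[4; 1, 2, 1, 1, 3]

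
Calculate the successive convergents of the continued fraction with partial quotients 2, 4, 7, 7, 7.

Using the convergent recurrence p_i = a_i*p_{i-1} + p_{i-2}, q_i = a_i*q_{i-1} + q_{i-2} with p_{-2}=0, p_{-1}=1, q_{-2}=1, q_{-1}=0:
  i=0: a_0=2, p_0 = 2*1 + 0 = 2, q_0 = 2*0 + 1 = 1.
  i=1: a_1=4, p_1 = 4*2 + 1 = 9, q_1 = 4*1 + 0 = 4.
  i=2: a_2=7, p_2 = 7*9 + 2 = 65, q_2 = 7*4 + 1 = 29.
  i=3: a_3=7, p_3 = 7*65 + 9 = 464, q_3 = 7*29 + 4 = 207.
  i=4: a_4=7, p_4 = 7*464 + 65 = 3313, q_4 = 7*207 + 29 = 1478.

2/1, 9/4, 65/29, 464/207, 3313/1478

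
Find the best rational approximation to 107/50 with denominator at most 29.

Expand x = 107/50 as a continued fraction with the Euclidean algorithm:
  107 = 2*50 + 7, so a_0 = 2.
  50 = 7*7 + 1, so a_1 = 7.
  7 = 7*1 + 0, so a_2 = 7.
so x = [2; 7, 7].
Convergents (p_i = a_i*p_{i-1} + p_{i-2}, q_i = a_i*q_{i-1} + q_{i-2} with p_{-2}=0, p_{-1}=1, q_{-2}=1, q_{-1}=0), until the denominator exceeds 29:
  i=0: a_0=2, p_0 = 2*1 + 0 = 2, q_0 = 2*0 + 1 = 1.
  i=1: a_1=7, p_1 = 7*2 + 1 = 15, q_1 = 7*1 + 0 = 7.
  i=2: a_2=7, p_2 = 7*15 + 2 = 107, q_2 = 7*7 + 1 = 50.
q_2 = 50 > 29, so the last convergent with denominator <= 29 is p_1/q_1 = 15/7.
The closest fraction with denominator <= 29 is either p_1/q_1 or the intermediate fraction (k*p_1 + p_0)/(k*q_1 + q_0) with the largest k >= 1 whose denominator stays <= 29; these approach x as k grows, and every other convergent or intermediate fraction in range is farther away.
Largest k: floor((29 - q_0)/q_1) = floor((29 - 1)/7) = 4.
That gives (4*15 + 2)/(4*7 + 1) = 62/29.
Compare the errors: |x - 15/7| = |107*7 - 15*50|/(50*7) = 1/350, and |x - 62/29| = |107*29 - 62*50|/(50*29) = 3/1450.
Cross-multiplying, 3*350 = 1050 < 1450 = 1*1450, so 3/1450 is smaller: the intermediate fraction 62/29 is closer to x than 15/7.

62/29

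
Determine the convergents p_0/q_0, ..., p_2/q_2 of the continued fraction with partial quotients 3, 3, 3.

Using the convergent recurrence p_i = a_i*p_{i-1} + p_{i-2}, q_i = a_i*q_{i-1} + q_{i-2} with p_{-2}=0, p_{-1}=1, q_{-2}=1, q_{-1}=0:
  i=0: a_0=3, p_0 = 3*1 + 0 = 3, q_0 = 3*0 + 1 = 1.
  i=1: a_1=3, p_1 = 3*3 + 1 = 10, q_1 = 3*1 + 0 = 3.
  i=2: a_2=3, p_2 = 3*10 + 3 = 33, q_2 = 3*3 + 1 = 10.

3/1, 10/3, 33/10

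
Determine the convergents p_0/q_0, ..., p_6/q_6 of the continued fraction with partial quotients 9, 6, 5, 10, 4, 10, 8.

9/1, 55/6, 284/31, 2895/316, 11864/1295, 121535/13266, 984144/107423

Using the convergent recurrence p_i = a_i*p_{i-1} + p_{i-2}, q_i = a_i*q_{i-1} + q_{i-2} with p_{-2}=0, p_{-1}=1, q_{-2}=1, q_{-1}=0:
  i=0: a_0=9, p_0 = 9*1 + 0 = 9, q_0 = 9*0 + 1 = 1.
  i=1: a_1=6, p_1 = 6*9 + 1 = 55, q_1 = 6*1 + 0 = 6.
  i=2: a_2=5, p_2 = 5*55 + 9 = 284, q_2 = 5*6 + 1 = 31.
  i=3: a_3=10, p_3 = 10*284 + 55 = 2895, q_3 = 10*31 + 6 = 316.
  i=4: a_4=4, p_4 = 4*2895 + 284 = 11864, q_4 = 4*316 + 31 = 1295.
  i=5: a_5=10, p_5 = 10*11864 + 2895 = 121535, q_5 = 10*1295 + 316 = 13266.
  i=6: a_6=8, p_6 = 8*121535 + 11864 = 984144, q_6 = 8*13266 + 1295 = 107423.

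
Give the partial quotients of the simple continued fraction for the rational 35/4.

[8; 1, 3]

Run the Euclidean algorithm on 35 and 4; the successive quotients are the partial quotients a_0, a_1, ... (each step inverts the fractional part left over by the previous one):
  35 = 8*4 + 3, so a_0 = 8.
  4 = 1*3 + 1, so a_1 = 1.
  3 = 3*1 + 0, so a_2 = 3.
The remainder reaches 0 after 3 divisions, so the expansion has 3 partial quotients, read off in order.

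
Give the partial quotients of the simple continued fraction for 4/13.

[0; 3, 4]

Run the Euclidean algorithm on 4 and 13; the successive quotients are the partial quotients a_0, a_1, ... (each step inverts the fractional part left over by the previous one):
  4 = 0*13 + 4, so a_0 = 0.
  13 = 3*4 + 1, so a_1 = 3.
  4 = 4*1 + 0, so a_2 = 4.
The remainder reaches 0 after 3 divisions, so the expansion has 3 partial quotients, read off in order.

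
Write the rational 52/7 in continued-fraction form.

Run the Euclidean algorithm on 52 and 7; the successive quotients are the partial quotients a_0, a_1, ... (each step inverts the fractional part left over by the previous one):
  52 = 7*7 + 3, so a_0 = 7.
  7 = 2*3 + 1, so a_1 = 2.
  3 = 3*1 + 0, so a_2 = 3.
The remainder reaches 0 after 3 divisions, so the expansion has 3 partial quotients, read off in order.

[7; 2, 3]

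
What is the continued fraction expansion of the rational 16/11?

Run the Euclidean algorithm on 16 and 11; the successive quotients are the partial quotients a_0, a_1, ... (each step inverts the fractional part left over by the previous one):
  16 = 1*11 + 5, so a_0 = 1.
  11 = 2*5 + 1, so a_1 = 2.
  5 = 5*1 + 0, so a_2 = 5.
The remainder reaches 0 after 3 divisions, so the expansion has 3 partial quotients, read off in order.

[1; 2, 5]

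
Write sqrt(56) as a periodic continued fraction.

[7; (2, 14)]

Write x_i = (sqrt(56) + m_i)/d_i with (m_0, d_0) = (0, 1). a_0 = floor(sqrt(56)) = 7, since 7^2 = 49 <= 56 < 64 = 8^2.
Iterate m_{i+1} = d_i*a_i - m_i, d_{i+1} = (56 - m_{i+1}^2)/d_i, a_{i+1} = floor((a_0 + m_{i+1})/d_{i+1}):
  m_1 = 1*7 - 0 = 7, d_1 = (56 - 7^2)/1 = 7/1 = 7, a_1 = floor((7 + 7)/7) = 2.
  m_2 = 7*2 - 7 = 7, d_2 = (56 - 7^2)/7 = 7/7 = 1, a_2 = floor((7 + 7)/1) = 14.
  m_3 = 1*14 - 7 = 7, d_3 = (56 - 7^2)/1 = 7/1 = 7: (m_3, d_3) = (m_1, d_1) = (7, 7), so from here the quotients repeat a_1, a_2; the period length is 2.
Hence the expansion of sqrt(56) is a_0 = 7 followed by the repeating block 2, 14 (period 2).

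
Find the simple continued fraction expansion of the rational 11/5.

[2; 5]

Run the Euclidean algorithm on 11 and 5; the successive quotients are the partial quotients a_0, a_1, ... (each step inverts the fractional part left over by the previous one):
  11 = 2*5 + 1, so a_0 = 2.
  5 = 5*1 + 0, so a_1 = 5.
The remainder reaches 0 after 2 divisions, so the expansion has 2 partial quotients, read off in order.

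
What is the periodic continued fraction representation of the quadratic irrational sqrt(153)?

[12; (2, 1, 2, 2, 2, 1, 2, 24)]

Write x_i = (sqrt(153) + m_i)/d_i with (m_0, d_0) = (0, 1). a_0 = floor(sqrt(153)) = 12, since 12^2 = 144 <= 153 < 169 = 13^2.
Iterate m_{i+1} = d_i*a_i - m_i, d_{i+1} = (153 - m_{i+1}^2)/d_i, a_{i+1} = floor((a_0 + m_{i+1})/d_{i+1}):
  m_1 = 1*12 - 0 = 12, d_1 = (153 - 12^2)/1 = 9/1 = 9, a_1 = floor((12 + 12)/9) = 2.
  m_2 = 9*2 - 12 = 6, d_2 = (153 - 6^2)/9 = 117/9 = 13, a_2 = floor((12 + 6)/13) = 1.
  m_3 = 13*1 - 6 = 7, d_3 = (153 - 7^2)/13 = 104/13 = 8, a_3 = floor((12 + 7)/8) = 2.
  m_4 = 8*2 - 7 = 9, d_4 = (153 - 9^2)/8 = 72/8 = 9, a_4 = floor((12 + 9)/9) = 2.
  m_5 = 9*2 - 9 = 9, d_5 = (153 - 9^2)/9 = 72/9 = 8, a_5 = floor((12 + 9)/8) = 2.
  m_6 = 8*2 - 9 = 7, d_6 = (153 - 7^2)/8 = 104/8 = 13, a_6 = floor((12 + 7)/13) = 1.
  m_7 = 13*1 - 7 = 6, d_7 = (153 - 6^2)/13 = 117/13 = 9, a_7 = floor((12 + 6)/9) = 2.
  m_8 = 9*2 - 6 = 12, d_8 = (153 - 12^2)/9 = 9/9 = 1, a_8 = floor((12 + 12)/1) = 24.
  m_9 = 1*24 - 12 = 12, d_9 = (153 - 12^2)/1 = 9/1 = 9: (m_9, d_9) = (m_1, d_1) = (12, 9), so from here the quotients repeat a_1, ..., a_8; the period length is 8.
Hence the expansion of sqrt(153) is a_0 = 12 followed by the repeating block 2, 1, 2, 2, 2, 1, 2, 24 (period 8).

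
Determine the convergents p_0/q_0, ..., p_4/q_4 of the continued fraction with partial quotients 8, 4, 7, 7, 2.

8/1, 33/4, 239/29, 1706/207, 3651/443

Using the convergent recurrence p_i = a_i*p_{i-1} + p_{i-2}, q_i = a_i*q_{i-1} + q_{i-2} with p_{-2}=0, p_{-1}=1, q_{-2}=1, q_{-1}=0:
  i=0: a_0=8, p_0 = 8*1 + 0 = 8, q_0 = 8*0 + 1 = 1.
  i=1: a_1=4, p_1 = 4*8 + 1 = 33, q_1 = 4*1 + 0 = 4.
  i=2: a_2=7, p_2 = 7*33 + 8 = 239, q_2 = 7*4 + 1 = 29.
  i=3: a_3=7, p_3 = 7*239 + 33 = 1706, q_3 = 7*29 + 4 = 207.
  i=4: a_4=2, p_4 = 2*1706 + 239 = 3651, q_4 = 2*207 + 29 = 443.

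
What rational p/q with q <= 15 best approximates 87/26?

Expand x = 87/26 as a continued fraction with the Euclidean algorithm:
  87 = 3*26 + 9, so a_0 = 3.
  26 = 2*9 + 8, so a_1 = 2.
  9 = 1*8 + 1, so a_2 = 1.
  8 = 8*1 + 0, so a_3 = 8.
so x = [3; 2, 1, 8].
Convergents (p_i = a_i*p_{i-1} + p_{i-2}, q_i = a_i*q_{i-1} + q_{i-2} with p_{-2}=0, p_{-1}=1, q_{-2}=1, q_{-1}=0), until the denominator exceeds 15:
  i=0: a_0=3, p_0 = 3*1 + 0 = 3, q_0 = 3*0 + 1 = 1.
  i=1: a_1=2, p_1 = 2*3 + 1 = 7, q_1 = 2*1 + 0 = 2.
  i=2: a_2=1, p_2 = 1*7 + 3 = 10, q_2 = 1*2 + 1 = 3.
  i=3: a_3=8, p_3 = 8*10 + 7 = 87, q_3 = 8*3 + 2 = 26.
q_3 = 26 > 15, so the last convergent with denominator <= 15 is p_2/q_2 = 10/3.
The closest fraction with denominator <= 15 is either p_2/q_2 or the intermediate fraction (k*p_2 + p_1)/(k*q_2 + q_1) with the largest k >= 1 whose denominator stays <= 15; these approach x as k grows, and every other convergent or intermediate fraction in range is farther away.
Largest k: floor((15 - q_1)/q_2) = floor((15 - 2)/3) = 4.
That gives (4*10 + 7)/(4*3 + 2) = 47/14.
Compare the errors: |x - 10/3| = |87*3 - 10*26|/(26*3) = 1/78, and |x - 47/14| = |87*14 - 47*26|/(26*14) = 4/364.
Cross-multiplying, 4*78 = 312 < 364 = 1*364, so 4/364 is smaller: the intermediate fraction 47/14 is closer to x than 10/3.

47/14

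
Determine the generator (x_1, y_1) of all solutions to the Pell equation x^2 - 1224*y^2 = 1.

First expand sqrt(1224) as a continued fraction. With x_i = (sqrt(1224) + m_i)/d_i and (m_0, d_0) = (0, 1): a_0 = floor(sqrt(1224)) = 34, since 34^2 = 1156 <= 1224 < 1225 = 35^2.
Iterate m_{i+1} = d_i*a_i - m_i, d_{i+1} = (1224 - m_{i+1}^2)/d_i, a_{i+1} = floor((a_0 + m_{i+1})/d_{i+1}):
  m_1 = 1*34 - 0 = 34, d_1 = (1224 - 34^2)/1 = 68/1 = 68, a_1 = floor((34 + 34)/68) = 1.
  m_2 = 68*1 - 34 = 34, d_2 = (1224 - 34^2)/68 = 68/68 = 1, a_2 = floor((34 + 34)/1) = 68.
  m_3 = 1*68 - 34 = 34, d_3 = (1224 - 34^2)/1 = 68/1 = 68: (m_3, d_3) = (m_1, d_1) = (34, 68), so from here the quotients repeat a_1, a_2; the period length is 2.
So sqrt(1224) = [34; (1, 68)] with period length k = 2.
k is even, so the fundamental solution of x^2 - 1224y^2 = 1 is (p_{k-1}, q_{k-1}) = (p_1, q_1); compute convergents through index 1.
Convergents (p_i = a_i*p_{i-1} + p_{i-2}, q_i = a_i*q_{i-1} + q_{i-2} with p_{-2}=0, p_{-1}=1, q_{-2}=1, q_{-1}=0):
  i=0: a_0=34, p_0 = 34*1 + 0 = 34, q_0 = 34*0 + 1 = 1.
  i=1: a_1=1, p_1 = 1*34 + 1 = 35, q_1 = 1*1 + 0 = 1.
Check: 35^2 - 1224*1^2 = 1225 - 1224 = 1, so (x, y) = (35, 1) solves the equation, and by the theorem it is the least positive solution.

(x, y) = (35, 1)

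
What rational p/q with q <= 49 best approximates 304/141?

69/32

Expand x = 304/141 as a continued fraction with the Euclidean algorithm:
  304 = 2*141 + 22, so a_0 = 2.
  141 = 6*22 + 9, so a_1 = 6.
  22 = 2*9 + 4, so a_2 = 2.
  9 = 2*4 + 1, so a_3 = 2.
  4 = 4*1 + 0, so a_4 = 4.
so x = [2; 6, 2, 2, 4].
Convergents (p_i = a_i*p_{i-1} + p_{i-2}, q_i = a_i*q_{i-1} + q_{i-2} with p_{-2}=0, p_{-1}=1, q_{-2}=1, q_{-1}=0), until the denominator exceeds 49:
  i=0: a_0=2, p_0 = 2*1 + 0 = 2, q_0 = 2*0 + 1 = 1.
  i=1: a_1=6, p_1 = 6*2 + 1 = 13, q_1 = 6*1 + 0 = 6.
  i=2: a_2=2, p_2 = 2*13 + 2 = 28, q_2 = 2*6 + 1 = 13.
  i=3: a_3=2, p_3 = 2*28 + 13 = 69, q_3 = 2*13 + 6 = 32.
  i=4: a_4=4, p_4 = 4*69 + 28 = 304, q_4 = 4*32 + 13 = 141.
q_4 = 141 > 49, so the last convergent with denominator <= 49 is p_3/q_3 = 69/32.
The closest fraction with denominator <= 49 is either p_3/q_3 or the intermediate fraction (k*p_3 + p_2)/(k*q_3 + q_2) with the largest k >= 1 whose denominator stays <= 49; these approach x as k grows, and every other convergent or intermediate fraction in range is farther away.
Largest k: floor((49 - q_2)/q_3) = floor((49 - 13)/32) = 1.
That gives (1*69 + 28)/(1*32 + 13) = 97/45.
Compare the errors: |x - 69/32| = |304*32 - 69*141|/(141*32) = 1/4512, and |x - 97/45| = |304*45 - 97*141|/(141*45) = 3/6345.
Cross-multiplying, 1*6345 = 6345 < 13536 = 3*4512, so 1/4512 is smaller: the convergent 69/32 is closer to x than 97/45.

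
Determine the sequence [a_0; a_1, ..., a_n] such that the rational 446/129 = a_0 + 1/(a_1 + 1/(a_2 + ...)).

Run the Euclidean algorithm on 446 and 129; the successive quotients are the partial quotients a_0, a_1, ... (each step inverts the fractional part left over by the previous one):
  446 = 3*129 + 59, so a_0 = 3.
  129 = 2*59 + 11, so a_1 = 2.
  59 = 5*11 + 4, so a_2 = 5.
  11 = 2*4 + 3, so a_3 = 2.
  4 = 1*3 + 1, so a_4 = 1.
  3 = 3*1 + 0, so a_5 = 3.
The remainder reaches 0 after 6 divisions, so the expansion has 6 partial quotients, read off in order.

[3; 2, 5, 2, 1, 3]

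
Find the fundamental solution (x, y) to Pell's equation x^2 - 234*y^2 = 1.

First expand sqrt(234) as a continued fraction. With x_i = (sqrt(234) + m_i)/d_i and (m_0, d_0) = (0, 1): a_0 = floor(sqrt(234)) = 15, since 15^2 = 225 <= 234 < 256 = 16^2.
Iterate m_{i+1} = d_i*a_i - m_i, d_{i+1} = (234 - m_{i+1}^2)/d_i, a_{i+1} = floor((a_0 + m_{i+1})/d_{i+1}):
  m_1 = 1*15 - 0 = 15, d_1 = (234 - 15^2)/1 = 9/1 = 9, a_1 = floor((15 + 15)/9) = 3.
  m_2 = 9*3 - 15 = 12, d_2 = (234 - 12^2)/9 = 90/9 = 10, a_2 = floor((15 + 12)/10) = 2.
  m_3 = 10*2 - 12 = 8, d_3 = (234 - 8^2)/10 = 170/10 = 17, a_3 = floor((15 + 8)/17) = 1.
  m_4 = 17*1 - 8 = 9, d_4 = (234 - 9^2)/17 = 153/17 = 9, a_4 = floor((15 + 9)/9) = 2.
  m_5 = 9*2 - 9 = 9, d_5 = (234 - 9^2)/9 = 153/9 = 17, a_5 = floor((15 + 9)/17) = 1.
  m_6 = 17*1 - 9 = 8, d_6 = (234 - 8^2)/17 = 170/17 = 10, a_6 = floor((15 + 8)/10) = 2.
  m_7 = 10*2 - 8 = 12, d_7 = (234 - 12^2)/10 = 90/10 = 9, a_7 = floor((15 + 12)/9) = 3.
  m_8 = 9*3 - 12 = 15, d_8 = (234 - 15^2)/9 = 9/9 = 1, a_8 = floor((15 + 15)/1) = 30.
  m_9 = 1*30 - 15 = 15, d_9 = (234 - 15^2)/1 = 9/1 = 9: (m_9, d_9) = (m_1, d_1) = (15, 9), so from here the quotients repeat a_1, ..., a_8; the period length is 8.
So sqrt(234) = [15; (3, 2, 1, 2, 1, 2, 3, 30)] with period length k = 8.
k is even, so the fundamental solution of x^2 - 234y^2 = 1 is (p_{k-1}, q_{k-1}) = (p_7, q_7); compute convergents through index 7.
Convergents (p_i = a_i*p_{i-1} + p_{i-2}, q_i = a_i*q_{i-1} + q_{i-2} with p_{-2}=0, p_{-1}=1, q_{-2}=1, q_{-1}=0):
  i=0: a_0=15, p_0 = 15*1 + 0 = 15, q_0 = 15*0 + 1 = 1.
  i=1: a_1=3, p_1 = 3*15 + 1 = 46, q_1 = 3*1 + 0 = 3.
  i=2: a_2=2, p_2 = 2*46 + 15 = 107, q_2 = 2*3 + 1 = 7.
  i=3: a_3=1, p_3 = 1*107 + 46 = 153, q_3 = 1*7 + 3 = 10.
  i=4: a_4=2, p_4 = 2*153 + 107 = 413, q_4 = 2*10 + 7 = 27.
  i=5: a_5=1, p_5 = 1*413 + 153 = 566, q_5 = 1*27 + 10 = 37.
  i=6: a_6=2, p_6 = 2*566 + 413 = 1545, q_6 = 2*37 + 27 = 101.
  i=7: a_7=3, p_7 = 3*1545 + 566 = 5201, q_7 = 3*101 + 37 = 340.
Check: 5201^2 - 234*340^2 = 27050401 - 27050400 = 1, so (x, y) = (5201, 340) solves the equation, and by the theorem it is the least positive solution.

(x, y) = (5201, 340)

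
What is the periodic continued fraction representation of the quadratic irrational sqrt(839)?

Write x_i = (sqrt(839) + m_i)/d_i with (m_0, d_0) = (0, 1). a_0 = floor(sqrt(839)) = 28, since 28^2 = 784 <= 839 < 841 = 29^2.
Iterate m_{i+1} = d_i*a_i - m_i, d_{i+1} = (839 - m_{i+1}^2)/d_i, a_{i+1} = floor((a_0 + m_{i+1})/d_{i+1}):
  m_1 = 1*28 - 0 = 28, d_1 = (839 - 28^2)/1 = 55/1 = 55, a_1 = floor((28 + 28)/55) = 1.
  m_2 = 55*1 - 28 = 27, d_2 = (839 - 27^2)/55 = 110/55 = 2, a_2 = floor((28 + 27)/2) = 27.
  m_3 = 2*27 - 27 = 27, d_3 = (839 - 27^2)/2 = 110/2 = 55, a_3 = floor((28 + 27)/55) = 1.
  m_4 = 55*1 - 27 = 28, d_4 = (839 - 28^2)/55 = 55/55 = 1, a_4 = floor((28 + 28)/1) = 56.
  m_5 = 1*56 - 28 = 28, d_5 = (839 - 28^2)/1 = 55/1 = 55: (m_5, d_5) = (m_1, d_1) = (28, 55), so from here the quotients repeat a_1, ..., a_4; the period length is 4.
Hence the expansion of sqrt(839) is a_0 = 28 followed by the repeating block 1, 27, 1, 56 (period 4).

[28; (1, 27, 1, 56)]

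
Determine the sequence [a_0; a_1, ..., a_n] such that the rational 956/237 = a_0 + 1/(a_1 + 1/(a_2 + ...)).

Run the Euclidean algorithm on 956 and 237; the successive quotients are the partial quotients a_0, a_1, ... (each step inverts the fractional part left over by the previous one):
  956 = 4*237 + 8, so a_0 = 4.
  237 = 29*8 + 5, so a_1 = 29.
  8 = 1*5 + 3, so a_2 = 1.
  5 = 1*3 + 2, so a_3 = 1.
  3 = 1*2 + 1, so a_4 = 1.
  2 = 2*1 + 0, so a_5 = 2.
The remainder reaches 0 after 6 divisions, so the expansion has 6 partial quotients, read off in order.

[4; 29, 1, 1, 1, 2]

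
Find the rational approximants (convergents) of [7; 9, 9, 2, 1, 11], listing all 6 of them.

7/1, 64/9, 583/82, 1230/173, 1813/255, 21173/2978

Using the convergent recurrence p_i = a_i*p_{i-1} + p_{i-2}, q_i = a_i*q_{i-1} + q_{i-2} with p_{-2}=0, p_{-1}=1, q_{-2}=1, q_{-1}=0:
  i=0: a_0=7, p_0 = 7*1 + 0 = 7, q_0 = 7*0 + 1 = 1.
  i=1: a_1=9, p_1 = 9*7 + 1 = 64, q_1 = 9*1 + 0 = 9.
  i=2: a_2=9, p_2 = 9*64 + 7 = 583, q_2 = 9*9 + 1 = 82.
  i=3: a_3=2, p_3 = 2*583 + 64 = 1230, q_3 = 2*82 + 9 = 173.
  i=4: a_4=1, p_4 = 1*1230 + 583 = 1813, q_4 = 1*173 + 82 = 255.
  i=5: a_5=11, p_5 = 11*1813 + 1230 = 21173, q_5 = 11*255 + 173 = 2978.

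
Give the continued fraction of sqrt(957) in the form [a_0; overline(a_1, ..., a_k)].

Write x_i = (sqrt(957) + m_i)/d_i with (m_0, d_0) = (0, 1). a_0 = floor(sqrt(957)) = 30, since 30^2 = 900 <= 957 < 961 = 31^2.
Iterate m_{i+1} = d_i*a_i - m_i, d_{i+1} = (957 - m_{i+1}^2)/d_i, a_{i+1} = floor((a_0 + m_{i+1})/d_{i+1}):
  m_1 = 1*30 - 0 = 30, d_1 = (957 - 30^2)/1 = 57/1 = 57, a_1 = floor((30 + 30)/57) = 1.
  m_2 = 57*1 - 30 = 27, d_2 = (957 - 27^2)/57 = 228/57 = 4, a_2 = floor((30 + 27)/4) = 14.
  m_3 = 4*14 - 27 = 29, d_3 = (957 - 29^2)/4 = 116/4 = 29, a_3 = floor((30 + 29)/29) = 2.
  m_4 = 29*2 - 29 = 29, d_4 = (957 - 29^2)/29 = 116/29 = 4, a_4 = floor((30 + 29)/4) = 14.
  m_5 = 4*14 - 29 = 27, d_5 = (957 - 27^2)/4 = 228/4 = 57, a_5 = floor((30 + 27)/57) = 1.
  m_6 = 57*1 - 27 = 30, d_6 = (957 - 30^2)/57 = 57/57 = 1, a_6 = floor((30 + 30)/1) = 60.
  m_7 = 1*60 - 30 = 30, d_7 = (957 - 30^2)/1 = 57/1 = 57: (m_7, d_7) = (m_1, d_1) = (30, 57), so from here the quotients repeat a_1, ..., a_6; the period length is 6.
Hence the expansion of sqrt(957) is a_0 = 30 followed by the repeating block 1, 14, 2, 14, 1, 60 (period 6).

[30; overline(1, 14, 2, 14, 1, 60)]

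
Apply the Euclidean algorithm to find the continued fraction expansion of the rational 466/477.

Run the Euclidean algorithm on 466 and 477; the successive quotients are the partial quotients a_0, a_1, ... (each step inverts the fractional part left over by the previous one):
  466 = 0*477 + 466, so a_0 = 0.
  477 = 1*466 + 11, so a_1 = 1.
  466 = 42*11 + 4, so a_2 = 42.
  11 = 2*4 + 3, so a_3 = 2.
  4 = 1*3 + 1, so a_4 = 1.
  3 = 3*1 + 0, so a_5 = 3.
The remainder reaches 0 after 6 divisions, so the expansion has 6 partial quotients, read off in order.

[0; 1, 42, 2, 1, 3]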